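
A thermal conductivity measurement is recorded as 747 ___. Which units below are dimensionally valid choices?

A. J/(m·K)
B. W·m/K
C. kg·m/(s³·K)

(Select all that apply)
C

thermal conductivity has SI base units: kg * m / (s^3 * K)

Checking each option against kg * m / (s^3 * K):
  A. J/(m·K): ✗ does not match
  B. W·m/K: ✗ does not match
  C. kg·m/(s³·K): ✓ matches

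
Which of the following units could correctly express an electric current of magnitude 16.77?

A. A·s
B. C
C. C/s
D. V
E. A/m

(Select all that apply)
C

electric current has SI base units: A

Checking each option against A:
  A. A·s: ✗ does not match
  B. C: ✗ does not match
  C. C/s: ✓ matches
  D. V: ✗ does not match
  E. A/m: ✗ does not match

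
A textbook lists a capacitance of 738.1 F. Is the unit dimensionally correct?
Yes

capacitance has SI base units: A^2 * s^4 / (kg * m^2)
F reduces to the same SI base units, so it is a valid unit for capacitance.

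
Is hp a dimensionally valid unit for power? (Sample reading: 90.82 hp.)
Yes

power has SI base units: kg * m^2 / s^3
hp reduces to the same SI base units, so it is a valid unit for power.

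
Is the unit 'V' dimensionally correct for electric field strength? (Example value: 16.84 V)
No

electric field strength has SI base units: kg * m / (A * s^3)
V does NOT reduce to kg * m / (A * s^3); a valid unit for electric field strength would be e.g. V/m.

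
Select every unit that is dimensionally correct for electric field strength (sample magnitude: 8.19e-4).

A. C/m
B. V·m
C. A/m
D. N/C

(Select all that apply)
D

electric field strength has SI base units: kg * m / (A * s^3)

Checking each option against kg * m / (A * s^3):
  A. C/m: ✗ does not match
  B. V·m: ✗ does not match
  C. A/m: ✗ does not match
  D. N/C: ✓ matches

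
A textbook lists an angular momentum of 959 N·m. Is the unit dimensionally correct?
No

angular momentum has SI base units: kg * m^2 / s
N·m does NOT reduce to kg * m^2 / s; a valid unit for angular momentum would be e.g. kg·m²/s.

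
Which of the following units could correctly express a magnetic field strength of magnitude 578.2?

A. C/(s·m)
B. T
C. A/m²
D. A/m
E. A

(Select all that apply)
A, D

magnetic field strength has SI base units: A / m

Checking each option against A / m:
  A. C/(s·m): ✓ matches
  B. T: ✗ does not match
  C. A/m²: ✗ does not match
  D. A/m: ✓ matches
  E. A: ✗ does not match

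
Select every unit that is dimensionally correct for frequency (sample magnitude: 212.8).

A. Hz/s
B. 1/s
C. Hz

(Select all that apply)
B, C

frequency has SI base units: 1 / s

Checking each option against 1 / s:
  A. Hz/s: ✗ does not match
  B. 1/s: ✓ matches
  C. Hz: ✓ matches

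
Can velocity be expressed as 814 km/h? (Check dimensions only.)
Yes

velocity has SI base units: m / s
km/h reduces to the same SI base units, so it is a valid unit for velocity.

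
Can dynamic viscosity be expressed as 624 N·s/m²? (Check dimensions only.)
Yes

dynamic viscosity has SI base units: kg / (m * s)
N·s/m² reduces to the same SI base units, so it is a valid unit for dynamic viscosity.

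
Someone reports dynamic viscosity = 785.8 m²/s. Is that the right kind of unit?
No

dynamic viscosity has SI base units: kg / (m * s)
m²/s does NOT reduce to kg / (m * s); a valid unit for dynamic viscosity would be e.g. Pa·s.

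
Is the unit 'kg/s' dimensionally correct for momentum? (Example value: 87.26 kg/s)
No

momentum has SI base units: kg * m / s
kg/s does NOT reduce to kg * m / s; a valid unit for momentum would be e.g. kg·m/s.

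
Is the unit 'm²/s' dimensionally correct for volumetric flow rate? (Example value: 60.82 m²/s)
No

volumetric flow rate has SI base units: m^3 / s
m²/s does NOT reduce to m^3 / s; a valid unit for volumetric flow rate would be e.g. m³/s.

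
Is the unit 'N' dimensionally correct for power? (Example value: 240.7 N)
No

power has SI base units: kg * m^2 / s^3
N does NOT reduce to kg * m^2 / s^3; a valid unit for power would be e.g. W.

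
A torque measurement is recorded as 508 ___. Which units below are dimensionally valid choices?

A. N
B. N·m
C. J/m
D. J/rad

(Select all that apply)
B, D

torque has SI base units: kg * m^2 / s^2

Checking each option against kg * m^2 / s^2:
  A. N: ✗ does not match
  B. N·m: ✓ matches
  C. J/m: ✗ does not match
  D. J/rad: ✓ matches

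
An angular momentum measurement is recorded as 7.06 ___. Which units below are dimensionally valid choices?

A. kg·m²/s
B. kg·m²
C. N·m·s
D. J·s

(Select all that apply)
A, C, D

angular momentum has SI base units: kg * m^2 / s

Checking each option against kg * m^2 / s:
  A. kg·m²/s: ✓ matches
  B. kg·m²: ✗ does not match
  C. N·m·s: ✓ matches
  D. J·s: ✓ matches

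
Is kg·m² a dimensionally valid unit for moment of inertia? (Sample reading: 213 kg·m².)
Yes

moment of inertia has SI base units: kg * m^2
kg·m² reduces to the same SI base units, so it is a valid unit for moment of inertia.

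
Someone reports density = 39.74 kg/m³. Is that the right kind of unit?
Yes

density has SI base units: kg / m^3
kg/m³ reduces to the same SI base units, so it is a valid unit for density.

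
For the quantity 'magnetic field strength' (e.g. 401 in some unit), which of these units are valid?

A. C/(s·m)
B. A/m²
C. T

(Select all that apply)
A

magnetic field strength has SI base units: A / m

Checking each option against A / m:
  A. C/(s·m): ✓ matches
  B. A/m²: ✗ does not match
  C. T: ✗ does not match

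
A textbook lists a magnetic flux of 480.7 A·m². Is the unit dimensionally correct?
No

magnetic flux has SI base units: kg * m^2 / (A * s^2)
A·m² does NOT reduce to kg * m^2 / (A * s^2); a valid unit for magnetic flux would be e.g. Wb.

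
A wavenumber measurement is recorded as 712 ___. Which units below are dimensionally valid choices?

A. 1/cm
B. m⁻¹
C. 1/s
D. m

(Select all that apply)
A, B

wavenumber has SI base units: 1 / m

Checking each option against 1 / m:
  A. 1/cm: ✓ matches
  B. m⁻¹: ✓ matches
  C. 1/s: ✗ does not match
  D. m: ✗ does not match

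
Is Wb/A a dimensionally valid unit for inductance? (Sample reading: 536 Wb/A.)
Yes

inductance has SI base units: kg * m^2 / (A^2 * s^2)
Wb/A reduces to the same SI base units, so it is a valid unit for inductance.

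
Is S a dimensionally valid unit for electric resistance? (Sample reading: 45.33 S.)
No

electric resistance has SI base units: kg * m^2 / (A^2 * s^3)
S does NOT reduce to kg * m^2 / (A^2 * s^3); a valid unit for electric resistance would be e.g. Ω.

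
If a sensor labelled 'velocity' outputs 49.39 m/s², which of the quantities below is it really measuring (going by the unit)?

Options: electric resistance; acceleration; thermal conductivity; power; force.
acceleration

velocity should have units dimensionally equivalent to m / s (e.g. m/s).
The given unit 'm/s²' reduces to m / s^2. Of the listed options, that is the dimensionality of acceleration.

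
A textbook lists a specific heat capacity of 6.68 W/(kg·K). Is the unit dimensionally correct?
No

specific heat capacity has SI base units: m^2 / (s^2 * K)
W/(kg·K) does NOT reduce to m^2 / (s^2 * K); a valid unit for specific heat capacity would be e.g. J/(kg·K).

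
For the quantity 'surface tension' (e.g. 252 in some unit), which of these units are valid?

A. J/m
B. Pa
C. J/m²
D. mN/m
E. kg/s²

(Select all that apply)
C, D, E

surface tension has SI base units: kg / s^2

Checking each option against kg / s^2:
  A. J/m: ✗ does not match
  B. Pa: ✗ does not match
  C. J/m²: ✓ matches
  D. mN/m: ✓ matches
  E. kg/s²: ✓ matches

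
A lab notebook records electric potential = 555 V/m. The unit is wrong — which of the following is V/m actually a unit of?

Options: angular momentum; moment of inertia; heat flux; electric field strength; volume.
electric field strength

electric potential should have units dimensionally equivalent to kg * m^2 / (A * s^3) (e.g. V).
The given unit 'V/m' reduces to kg * m / (A * s^3). Of the listed options, that is the dimensionality of electric field strength.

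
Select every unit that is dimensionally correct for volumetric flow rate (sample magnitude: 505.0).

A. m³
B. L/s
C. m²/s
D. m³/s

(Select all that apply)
B, D

volumetric flow rate has SI base units: m^3 / s

Checking each option against m^3 / s:
  A. m³: ✗ does not match
  B. L/s: ✓ matches
  C. m²/s: ✗ does not match
  D. m³/s: ✓ matches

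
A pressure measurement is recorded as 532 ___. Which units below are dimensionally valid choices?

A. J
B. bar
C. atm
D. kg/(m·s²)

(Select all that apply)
B, C, D

pressure has SI base units: kg / (m * s^2)

Checking each option against kg / (m * s^2):
  A. J: ✗ does not match
  B. bar: ✓ matches
  C. atm: ✓ matches
  D. kg/(m·s²): ✓ matches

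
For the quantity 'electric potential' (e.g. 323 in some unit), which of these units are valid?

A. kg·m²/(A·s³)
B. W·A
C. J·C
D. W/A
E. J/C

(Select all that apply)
A, D, E

electric potential has SI base units: kg * m^2 / (A * s^3)

Checking each option against kg * m^2 / (A * s^3):
  A. kg·m²/(A·s³): ✓ matches
  B. W·A: ✗ does not match
  C. J·C: ✗ does not match
  D. W/A: ✓ matches
  E. J/C: ✓ matches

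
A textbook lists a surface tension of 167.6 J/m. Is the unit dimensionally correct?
No

surface tension has SI base units: kg / s^2
J/m does NOT reduce to kg / s^2; a valid unit for surface tension would be e.g. N/m.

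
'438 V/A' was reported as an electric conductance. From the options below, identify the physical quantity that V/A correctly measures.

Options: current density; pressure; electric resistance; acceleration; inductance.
electric resistance

electric conductance should have units dimensionally equivalent to A^2 * s^3 / (kg * m^2) (e.g. S).
The given unit 'V/A' reduces to kg * m^2 / (A^2 * s^3). Of the listed options, that is the dimensionality of electric resistance.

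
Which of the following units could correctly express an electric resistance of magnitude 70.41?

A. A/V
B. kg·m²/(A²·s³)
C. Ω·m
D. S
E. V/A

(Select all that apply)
B, E

electric resistance has SI base units: kg * m^2 / (A^2 * s^3)

Checking each option against kg * m^2 / (A^2 * s^3):
  A. A/V: ✗ does not match
  B. kg·m²/(A²·s³): ✓ matches
  C. Ω·m: ✗ does not match
  D. S: ✗ does not match
  E. V/A: ✓ matches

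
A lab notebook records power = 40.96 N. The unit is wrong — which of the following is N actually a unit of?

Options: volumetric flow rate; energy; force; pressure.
force

power should have units dimensionally equivalent to kg * m^2 / s^3 (e.g. W).
The given unit 'N' reduces to kg * m / s^2. Of the listed options, that is the dimensionality of force.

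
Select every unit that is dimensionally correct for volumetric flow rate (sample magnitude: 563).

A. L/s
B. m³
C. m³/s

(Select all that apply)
A, C

volumetric flow rate has SI base units: m^3 / s

Checking each option against m^3 / s:
  A. L/s: ✓ matches
  B. m³: ✗ does not match
  C. m³/s: ✓ matches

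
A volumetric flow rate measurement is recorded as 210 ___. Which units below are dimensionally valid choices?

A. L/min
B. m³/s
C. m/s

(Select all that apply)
A, B

volumetric flow rate has SI base units: m^3 / s

Checking each option against m^3 / s:
  A. L/min: ✓ matches
  B. m³/s: ✓ matches
  C. m/s: ✗ does not match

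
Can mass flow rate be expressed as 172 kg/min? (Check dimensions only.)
Yes

mass flow rate has SI base units: kg / s
kg/min reduces to the same SI base units, so it is a valid unit for mass flow rate.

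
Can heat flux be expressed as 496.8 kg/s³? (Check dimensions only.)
Yes

heat flux has SI base units: kg / s^3
kg/s³ reduces to the same SI base units, so it is a valid unit for heat flux.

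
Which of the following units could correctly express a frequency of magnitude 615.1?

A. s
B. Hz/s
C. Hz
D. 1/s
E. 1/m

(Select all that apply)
C, D

frequency has SI base units: 1 / s

Checking each option against 1 / s:
  A. s: ✗ does not match
  B. Hz/s: ✗ does not match
  C. Hz: ✓ matches
  D. 1/s: ✓ matches
  E. 1/m: ✗ does not match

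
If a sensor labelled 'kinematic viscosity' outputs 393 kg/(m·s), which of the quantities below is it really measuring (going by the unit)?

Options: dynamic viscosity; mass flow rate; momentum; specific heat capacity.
dynamic viscosity

kinematic viscosity should have units dimensionally equivalent to m^2 / s (e.g. m²/s).
The given unit 'kg/(m·s)' reduces to kg / (m * s). Of the listed options, that is the dimensionality of dynamic viscosity.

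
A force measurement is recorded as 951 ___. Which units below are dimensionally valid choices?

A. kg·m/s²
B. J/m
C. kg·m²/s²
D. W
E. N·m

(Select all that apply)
A, B

force has SI base units: kg * m / s^2

Checking each option against kg * m / s^2:
  A. kg·m/s²: ✓ matches
  B. J/m: ✓ matches
  C. kg·m²/s²: ✗ does not match
  D. W: ✗ does not match
  E. N·m: ✗ does not match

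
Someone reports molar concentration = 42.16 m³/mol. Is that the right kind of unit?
No

molar concentration has SI base units: mol / m^3
m³/mol does NOT reduce to mol / m^3; a valid unit for molar concentration would be e.g. mol/m³.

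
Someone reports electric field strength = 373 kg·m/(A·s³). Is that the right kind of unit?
Yes

electric field strength has SI base units: kg * m / (A * s^3)
kg·m/(A·s³) reduces to the same SI base units, so it is a valid unit for electric field strength.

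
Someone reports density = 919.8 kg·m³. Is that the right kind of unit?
No

density has SI base units: kg / m^3
kg·m³ does NOT reduce to kg / m^3; a valid unit for density would be e.g. kg/m³.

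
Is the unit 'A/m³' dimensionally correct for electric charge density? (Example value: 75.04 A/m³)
No

electric charge density has SI base units: A * s / m^3
A/m³ does NOT reduce to A * s / m^3; a valid unit for electric charge density would be e.g. C/m³.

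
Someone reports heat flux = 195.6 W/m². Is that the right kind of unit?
Yes

heat flux has SI base units: kg / s^3
W/m² reduces to the same SI base units, so it is a valid unit for heat flux.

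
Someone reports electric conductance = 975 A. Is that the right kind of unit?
No

electric conductance has SI base units: A^2 * s^3 / (kg * m^2)
A does NOT reduce to A^2 * s^3 / (kg * m^2); a valid unit for electric conductance would be e.g. S.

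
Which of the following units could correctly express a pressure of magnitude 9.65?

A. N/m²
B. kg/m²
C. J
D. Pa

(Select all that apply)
A, D

pressure has SI base units: kg / (m * s^2)

Checking each option against kg / (m * s^2):
  A. N/m²: ✓ matches
  B. kg/m²: ✗ does not match
  C. J: ✗ does not match
  D. Pa: ✓ matches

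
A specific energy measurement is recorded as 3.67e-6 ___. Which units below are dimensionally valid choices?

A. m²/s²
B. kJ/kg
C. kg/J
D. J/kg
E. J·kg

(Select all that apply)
A, B, D

specific energy has SI base units: m^2 / s^2

Checking each option against m^2 / s^2:
  A. m²/s²: ✓ matches
  B. kJ/kg: ✓ matches
  C. kg/J: ✗ does not match
  D. J/kg: ✓ matches
  E. J·kg: ✗ does not match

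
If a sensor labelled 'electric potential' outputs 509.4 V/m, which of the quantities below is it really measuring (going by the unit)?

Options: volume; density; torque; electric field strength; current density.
electric field strength

electric potential should have units dimensionally equivalent to kg * m^2 / (A * s^3) (e.g. V).
The given unit 'V/m' reduces to kg * m / (A * s^3). Of the listed options, that is the dimensionality of electric field strength.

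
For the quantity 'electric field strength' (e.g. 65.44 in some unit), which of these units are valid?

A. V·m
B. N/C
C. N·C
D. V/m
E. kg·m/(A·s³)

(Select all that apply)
B, D, E

electric field strength has SI base units: kg * m / (A * s^3)

Checking each option against kg * m / (A * s^3):
  A. V·m: ✗ does not match
  B. N/C: ✓ matches
  C. N·C: ✗ does not match
  D. V/m: ✓ matches
  E. kg·m/(A·s³): ✓ matches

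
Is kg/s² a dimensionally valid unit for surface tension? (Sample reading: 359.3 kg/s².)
Yes

surface tension has SI base units: kg / s^2
kg/s² reduces to the same SI base units, so it is a valid unit for surface tension.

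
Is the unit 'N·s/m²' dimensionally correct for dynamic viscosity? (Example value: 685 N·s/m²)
Yes

dynamic viscosity has SI base units: kg / (m * s)
N·s/m² reduces to the same SI base units, so it is a valid unit for dynamic viscosity.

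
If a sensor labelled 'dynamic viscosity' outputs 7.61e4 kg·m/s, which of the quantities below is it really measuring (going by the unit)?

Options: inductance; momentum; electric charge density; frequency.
momentum

dynamic viscosity should have units dimensionally equivalent to kg / (m * s) (e.g. Pa·s).
The given unit 'kg·m/s' reduces to kg * m / s. Of the listed options, that is the dimensionality of momentum.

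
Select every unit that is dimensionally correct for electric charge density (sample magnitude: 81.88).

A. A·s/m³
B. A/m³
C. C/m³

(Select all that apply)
A, C

electric charge density has SI base units: A * s / m^3

Checking each option against A * s / m^3:
  A. A·s/m³: ✓ matches
  B. A/m³: ✗ does not match
  C. C/m³: ✓ matches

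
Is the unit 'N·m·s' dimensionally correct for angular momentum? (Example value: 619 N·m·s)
Yes

angular momentum has SI base units: kg * m^2 / s
N·m·s reduces to the same SI base units, so it is a valid unit for angular momentum.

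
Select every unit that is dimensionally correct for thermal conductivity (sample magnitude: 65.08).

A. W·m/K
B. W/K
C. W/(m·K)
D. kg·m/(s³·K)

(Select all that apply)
C, D

thermal conductivity has SI base units: kg * m / (s^3 * K)

Checking each option against kg * m / (s^3 * K):
  A. W·m/K: ✗ does not match
  B. W/K: ✗ does not match
  C. W/(m·K): ✓ matches
  D. kg·m/(s³·K): ✓ matches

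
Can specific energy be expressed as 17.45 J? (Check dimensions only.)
No

specific energy has SI base units: m^2 / s^2
J does NOT reduce to m^2 / s^2; a valid unit for specific energy would be e.g. J/kg.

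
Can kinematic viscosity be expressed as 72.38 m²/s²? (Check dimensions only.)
No

kinematic viscosity has SI base units: m^2 / s
m²/s² does NOT reduce to m^2 / s; a valid unit for kinematic viscosity would be e.g. m²/s.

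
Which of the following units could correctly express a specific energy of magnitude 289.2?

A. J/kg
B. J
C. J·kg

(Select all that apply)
A

specific energy has SI base units: m^2 / s^2

Checking each option against m^2 / s^2:
  A. J/kg: ✓ matches
  B. J: ✗ does not match
  C. J·kg: ✗ does not match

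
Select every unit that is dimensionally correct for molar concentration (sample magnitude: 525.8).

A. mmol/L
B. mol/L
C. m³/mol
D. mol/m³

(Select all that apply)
A, B, D

molar concentration has SI base units: mol / m^3

Checking each option against mol / m^3:
  A. mmol/L: ✓ matches
  B. mol/L: ✓ matches
  C. m³/mol: ✗ does not match
  D. mol/m³: ✓ matches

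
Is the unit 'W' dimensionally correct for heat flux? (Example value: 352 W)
No

heat flux has SI base units: kg / s^3
W does NOT reduce to kg / s^3; a valid unit for heat flux would be e.g. W/m².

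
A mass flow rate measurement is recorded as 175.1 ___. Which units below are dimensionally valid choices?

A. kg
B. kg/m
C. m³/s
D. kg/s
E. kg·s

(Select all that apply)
D

mass flow rate has SI base units: kg / s

Checking each option against kg / s:
  A. kg: ✗ does not match
  B. kg/m: ✗ does not match
  C. m³/s: ✗ does not match
  D. kg/s: ✓ matches
  E. kg·s: ✗ does not match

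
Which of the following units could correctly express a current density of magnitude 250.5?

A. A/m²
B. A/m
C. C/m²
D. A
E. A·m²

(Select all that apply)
A

current density has SI base units: A / m^2

Checking each option against A / m^2:
  A. A/m²: ✓ matches
  B. A/m: ✗ does not match
  C. C/m²: ✗ does not match
  D. A: ✗ does not match
  E. A·m²: ✗ does not match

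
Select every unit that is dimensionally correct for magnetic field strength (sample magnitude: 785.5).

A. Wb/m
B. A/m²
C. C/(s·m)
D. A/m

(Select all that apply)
C, D

magnetic field strength has SI base units: A / m

Checking each option against A / m:
  A. Wb/m: ✗ does not match
  B. A/m²: ✗ does not match
  C. C/(s·m): ✓ matches
  D. A/m: ✓ matches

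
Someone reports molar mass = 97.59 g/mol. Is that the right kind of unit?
Yes

molar mass has SI base units: kg / mol
g/mol reduces to the same SI base units, so it is a valid unit for molar mass.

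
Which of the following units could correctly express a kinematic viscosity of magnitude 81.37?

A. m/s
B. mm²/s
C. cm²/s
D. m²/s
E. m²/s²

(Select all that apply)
B, C, D

kinematic viscosity has SI base units: m^2 / s

Checking each option against m^2 / s:
  A. m/s: ✗ does not match
  B. mm²/s: ✓ matches
  C. cm²/s: ✓ matches
  D. m²/s: ✓ matches
  E. m²/s²: ✗ does not match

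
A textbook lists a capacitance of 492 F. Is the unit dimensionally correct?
Yes

capacitance has SI base units: A^2 * s^4 / (kg * m^2)
F reduces to the same SI base units, so it is a valid unit for capacitance.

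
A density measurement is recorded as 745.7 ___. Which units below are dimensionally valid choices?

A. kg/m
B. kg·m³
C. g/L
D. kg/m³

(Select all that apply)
C, D

density has SI base units: kg / m^3

Checking each option against kg / m^3:
  A. kg/m: ✗ does not match
  B. kg·m³: ✗ does not match
  C. g/L: ✓ matches
  D. kg/m³: ✓ matches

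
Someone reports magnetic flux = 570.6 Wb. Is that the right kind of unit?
Yes

magnetic flux has SI base units: kg * m^2 / (A * s^2)
Wb reduces to the same SI base units, so it is a valid unit for magnetic flux.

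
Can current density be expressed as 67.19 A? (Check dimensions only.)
No

current density has SI base units: A / m^2
A does NOT reduce to A / m^2; a valid unit for current density would be e.g. A/m².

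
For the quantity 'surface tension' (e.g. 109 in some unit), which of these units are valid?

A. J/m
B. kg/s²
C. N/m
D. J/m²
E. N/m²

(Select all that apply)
B, C, D

surface tension has SI base units: kg / s^2

Checking each option against kg / s^2:
  A. J/m: ✗ does not match
  B. kg/s²: ✓ matches
  C. N/m: ✓ matches
  D. J/m²: ✓ matches
  E. N/m²: ✗ does not match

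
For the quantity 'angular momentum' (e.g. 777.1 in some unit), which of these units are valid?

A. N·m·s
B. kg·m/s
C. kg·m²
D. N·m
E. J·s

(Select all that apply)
A, E

angular momentum has SI base units: kg * m^2 / s

Checking each option against kg * m^2 / s:
  A. N·m·s: ✓ matches
  B. kg·m/s: ✗ does not match
  C. kg·m²: ✗ does not match
  D. N·m: ✗ does not match
  E. J·s: ✓ matches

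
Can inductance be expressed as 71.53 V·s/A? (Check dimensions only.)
Yes

inductance has SI base units: kg * m^2 / (A^2 * s^2)
V·s/A reduces to the same SI base units, so it is a valid unit for inductance.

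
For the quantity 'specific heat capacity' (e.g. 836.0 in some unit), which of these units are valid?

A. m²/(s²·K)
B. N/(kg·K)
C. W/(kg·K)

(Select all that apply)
A

specific heat capacity has SI base units: m^2 / (s^2 * K)

Checking each option against m^2 / (s^2 * K):
  A. m²/(s²·K): ✓ matches
  B. N/(kg·K): ✗ does not match
  C. W/(kg·K): ✗ does not match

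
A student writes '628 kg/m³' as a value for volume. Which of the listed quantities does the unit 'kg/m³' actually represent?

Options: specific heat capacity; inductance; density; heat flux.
density

volume should have units dimensionally equivalent to m^3 (e.g. m³).
The given unit 'kg/m³' reduces to kg / m^3. Of the listed options, that is the dimensionality of density.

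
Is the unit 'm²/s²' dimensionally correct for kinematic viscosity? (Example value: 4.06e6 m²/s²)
No

kinematic viscosity has SI base units: m^2 / s
m²/s² does NOT reduce to m^2 / s; a valid unit for kinematic viscosity would be e.g. m²/s.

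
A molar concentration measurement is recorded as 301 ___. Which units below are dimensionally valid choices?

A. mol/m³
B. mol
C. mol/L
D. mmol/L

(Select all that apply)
A, C, D

molar concentration has SI base units: mol / m^3

Checking each option against mol / m^3:
  A. mol/m³: ✓ matches
  B. mol: ✗ does not match
  C. mol/L: ✓ matches
  D. mmol/L: ✓ matches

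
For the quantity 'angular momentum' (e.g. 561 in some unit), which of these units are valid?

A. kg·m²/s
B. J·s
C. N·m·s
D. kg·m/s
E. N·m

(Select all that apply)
A, B, C

angular momentum has SI base units: kg * m^2 / s

Checking each option against kg * m^2 / s:
  A. kg·m²/s: ✓ matches
  B. J·s: ✓ matches
  C. N·m·s: ✓ matches
  D. kg·m/s: ✗ does not match
  E. N·m: ✗ does not match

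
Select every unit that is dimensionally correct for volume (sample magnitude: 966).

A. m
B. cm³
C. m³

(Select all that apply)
B, C

volume has SI base units: m^3

Checking each option against m^3:
  A. m: ✗ does not match
  B. cm³: ✓ matches
  C. m³: ✓ matches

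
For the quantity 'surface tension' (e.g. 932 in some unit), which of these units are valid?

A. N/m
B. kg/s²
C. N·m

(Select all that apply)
A, B

surface tension has SI base units: kg / s^2

Checking each option against kg / s^2:
  A. N/m: ✓ matches
  B. kg/s²: ✓ matches
  C. N·m: ✗ does not match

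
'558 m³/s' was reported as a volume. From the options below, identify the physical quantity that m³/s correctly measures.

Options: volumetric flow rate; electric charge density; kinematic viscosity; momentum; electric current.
volumetric flow rate

volume should have units dimensionally equivalent to m^3 (e.g. m³).
The given unit 'm³/s' reduces to m^3 / s. Of the listed options, that is the dimensionality of volumetric flow rate.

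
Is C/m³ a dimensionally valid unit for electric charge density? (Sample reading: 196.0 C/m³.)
Yes

electric charge density has SI base units: A * s / m^3
C/m³ reduces to the same SI base units, so it is a valid unit for electric charge density.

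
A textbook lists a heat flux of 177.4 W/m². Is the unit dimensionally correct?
Yes

heat flux has SI base units: kg / s^3
W/m² reduces to the same SI base units, so it is a valid unit for heat flux.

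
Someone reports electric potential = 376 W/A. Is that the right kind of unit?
Yes

electric potential has SI base units: kg * m^2 / (A * s^3)
W/A reduces to the same SI base units, so it is a valid unit for electric potential.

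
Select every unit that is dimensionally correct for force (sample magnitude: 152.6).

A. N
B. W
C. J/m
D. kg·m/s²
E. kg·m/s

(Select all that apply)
A, C, D

force has SI base units: kg * m / s^2

Checking each option against kg * m / s^2:
  A. N: ✓ matches
  B. W: ✗ does not match
  C. J/m: ✓ matches
  D. kg·m/s²: ✓ matches
  E. kg·m/s: ✗ does not match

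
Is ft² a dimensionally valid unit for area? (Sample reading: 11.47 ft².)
Yes

area has SI base units: m^2
ft² reduces to the same SI base units, so it is a valid unit for area.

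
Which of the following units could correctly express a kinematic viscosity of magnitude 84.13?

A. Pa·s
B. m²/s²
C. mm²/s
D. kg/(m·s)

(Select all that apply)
C

kinematic viscosity has SI base units: m^2 / s

Checking each option against m^2 / s:
  A. Pa·s: ✗ does not match
  B. m²/s²: ✗ does not match
  C. mm²/s: ✓ matches
  D. kg/(m·s): ✗ does not match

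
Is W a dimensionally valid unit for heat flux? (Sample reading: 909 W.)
No

heat flux has SI base units: kg / s^3
W does NOT reduce to kg / s^3; a valid unit for heat flux would be e.g. W/m².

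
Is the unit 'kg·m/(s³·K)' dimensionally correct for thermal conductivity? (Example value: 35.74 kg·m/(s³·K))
Yes

thermal conductivity has SI base units: kg * m / (s^3 * K)
kg·m/(s³·K) reduces to the same SI base units, so it is a valid unit for thermal conductivity.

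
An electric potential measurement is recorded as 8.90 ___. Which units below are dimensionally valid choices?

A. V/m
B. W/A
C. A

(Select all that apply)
B

electric potential has SI base units: kg * m^2 / (A * s^3)

Checking each option against kg * m^2 / (A * s^3):
  A. V/m: ✗ does not match
  B. W/A: ✓ matches
  C. A: ✗ does not match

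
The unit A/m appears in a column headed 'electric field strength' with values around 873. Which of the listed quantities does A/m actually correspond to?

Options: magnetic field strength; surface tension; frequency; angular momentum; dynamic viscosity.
magnetic field strength

electric field strength should have units dimensionally equivalent to kg * m / (A * s^3) (e.g. V/m).
The given unit 'A/m' reduces to A / m. Of the listed options, that is the dimensionality of magnetic field strength.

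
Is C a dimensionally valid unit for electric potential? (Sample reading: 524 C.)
No

electric potential has SI base units: kg * m^2 / (A * s^3)
C does NOT reduce to kg * m^2 / (A * s^3); a valid unit for electric potential would be e.g. V.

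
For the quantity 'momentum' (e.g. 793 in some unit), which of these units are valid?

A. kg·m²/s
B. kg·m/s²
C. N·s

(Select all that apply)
C

momentum has SI base units: kg * m / s

Checking each option against kg * m / s:
  A. kg·m²/s: ✗ does not match
  B. kg·m/s²: ✗ does not match
  C. N·s: ✓ matches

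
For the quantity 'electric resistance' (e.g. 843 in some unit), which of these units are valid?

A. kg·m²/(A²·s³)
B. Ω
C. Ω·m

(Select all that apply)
A, B

electric resistance has SI base units: kg * m^2 / (A^2 * s^3)

Checking each option against kg * m^2 / (A^2 * s^3):
  A. kg·m²/(A²·s³): ✓ matches
  B. Ω: ✓ matches
  C. Ω·m: ✗ does not match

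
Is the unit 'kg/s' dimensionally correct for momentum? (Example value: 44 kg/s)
No

momentum has SI base units: kg * m / s
kg/s does NOT reduce to kg * m / s; a valid unit for momentum would be e.g. kg·m/s.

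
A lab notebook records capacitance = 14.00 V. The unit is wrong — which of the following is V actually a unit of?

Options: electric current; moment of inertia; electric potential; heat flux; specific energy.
electric potential

capacitance should have units dimensionally equivalent to A^2 * s^4 / (kg * m^2) (e.g. F).
The given unit 'V' reduces to kg * m^2 / (A * s^3). Of the listed options, that is the dimensionality of electric potential.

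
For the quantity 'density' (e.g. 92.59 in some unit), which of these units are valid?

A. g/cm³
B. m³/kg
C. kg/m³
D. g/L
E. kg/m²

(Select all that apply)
A, C, D

density has SI base units: kg / m^3

Checking each option against kg / m^3:
  A. g/cm³: ✓ matches
  B. m³/kg: ✗ does not match
  C. kg/m³: ✓ matches
  D. g/L: ✓ matches
  E. kg/m²: ✗ does not match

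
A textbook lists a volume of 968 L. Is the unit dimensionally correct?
Yes

volume has SI base units: m^3
L reduces to the same SI base units, so it is a valid unit for volume.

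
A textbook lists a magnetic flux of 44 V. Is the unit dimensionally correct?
No

magnetic flux has SI base units: kg * m^2 / (A * s^2)
V does NOT reduce to kg * m^2 / (A * s^2); a valid unit for magnetic flux would be e.g. Wb.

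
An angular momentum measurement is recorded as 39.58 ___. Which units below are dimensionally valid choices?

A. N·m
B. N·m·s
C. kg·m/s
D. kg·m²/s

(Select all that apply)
B, D

angular momentum has SI base units: kg * m^2 / s

Checking each option against kg * m^2 / s:
  A. N·m: ✗ does not match
  B. N·m·s: ✓ matches
  C. kg·m/s: ✗ does not match
  D. kg·m²/s: ✓ matches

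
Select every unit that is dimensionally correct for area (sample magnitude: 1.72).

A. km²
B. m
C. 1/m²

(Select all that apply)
A

area has SI base units: m^2

Checking each option against m^2:
  A. km²: ✓ matches
  B. m: ✗ does not match
  C. 1/m²: ✗ does not match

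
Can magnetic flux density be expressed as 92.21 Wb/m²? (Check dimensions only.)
Yes

magnetic flux density has SI base units: kg / (A * s^2)
Wb/m² reduces to the same SI base units, so it is a valid unit for magnetic flux density.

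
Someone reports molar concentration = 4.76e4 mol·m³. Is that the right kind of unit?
No

molar concentration has SI base units: mol / m^3
mol·m³ does NOT reduce to mol / m^3; a valid unit for molar concentration would be e.g. mol/m³.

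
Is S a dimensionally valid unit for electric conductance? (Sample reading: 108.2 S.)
Yes

electric conductance has SI base units: A^2 * s^3 / (kg * m^2)
S reduces to the same SI base units, so it is a valid unit for electric conductance.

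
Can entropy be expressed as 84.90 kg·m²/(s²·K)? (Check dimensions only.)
Yes

entropy has SI base units: kg * m^2 / (s^2 * K)
kg·m²/(s²·K) reduces to the same SI base units, so it is a valid unit for entropy.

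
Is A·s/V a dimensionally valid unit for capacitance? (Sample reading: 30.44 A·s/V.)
Yes

capacitance has SI base units: A^2 * s^4 / (kg * m^2)
A·s/V reduces to the same SI base units, so it is a valid unit for capacitance.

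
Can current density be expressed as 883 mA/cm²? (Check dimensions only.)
Yes

current density has SI base units: A / m^2
mA/cm² reduces to the same SI base units, so it is a valid unit for current density.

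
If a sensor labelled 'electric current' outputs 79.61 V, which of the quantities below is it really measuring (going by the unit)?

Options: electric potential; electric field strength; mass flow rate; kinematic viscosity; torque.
electric potential

electric current should have units dimensionally equivalent to A (e.g. A).
The given unit 'V' reduces to kg * m^2 / (A * s^3). Of the listed options, that is the dimensionality of electric potential.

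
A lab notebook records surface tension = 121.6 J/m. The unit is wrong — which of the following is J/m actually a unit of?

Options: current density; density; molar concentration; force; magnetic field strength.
force

surface tension should have units dimensionally equivalent to kg / s^2 (e.g. N/m).
The given unit 'J/m' reduces to kg * m / s^2. Of the listed options, that is the dimensionality of force.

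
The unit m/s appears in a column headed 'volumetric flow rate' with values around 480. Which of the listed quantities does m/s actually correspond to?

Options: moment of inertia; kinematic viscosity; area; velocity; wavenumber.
velocity

volumetric flow rate should have units dimensionally equivalent to m^3 / s (e.g. m³/s).
The given unit 'm/s' reduces to m / s. Of the listed options, that is the dimensionality of velocity.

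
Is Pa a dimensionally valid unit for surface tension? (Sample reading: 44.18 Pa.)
No

surface tension has SI base units: kg / s^2
Pa does NOT reduce to kg / s^2; a valid unit for surface tension would be e.g. N/m.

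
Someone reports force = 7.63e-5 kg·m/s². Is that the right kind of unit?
Yes

force has SI base units: kg * m / s^2
kg·m/s² reduces to the same SI base units, so it is a valid unit for force.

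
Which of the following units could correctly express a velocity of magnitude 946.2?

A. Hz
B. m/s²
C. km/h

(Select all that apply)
C

velocity has SI base units: m / s

Checking each option against m / s:
  A. Hz: ✗ does not match
  B. m/s²: ✗ does not match
  C. km/h: ✓ matches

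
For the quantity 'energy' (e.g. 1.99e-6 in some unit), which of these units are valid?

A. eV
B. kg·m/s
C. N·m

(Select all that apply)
A, C

energy has SI base units: kg * m^2 / s^2

Checking each option against kg * m^2 / s^2:
  A. eV: ✓ matches
  B. kg·m/s: ✗ does not match
  C. N·m: ✓ matches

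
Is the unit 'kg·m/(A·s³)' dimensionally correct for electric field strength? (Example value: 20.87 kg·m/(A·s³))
Yes

electric field strength has SI base units: kg * m / (A * s^3)
kg·m/(A·s³) reduces to the same SI base units, so it is a valid unit for electric field strength.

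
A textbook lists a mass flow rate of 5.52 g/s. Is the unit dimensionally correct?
Yes

mass flow rate has SI base units: kg / s
g/s reduces to the same SI base units, so it is a valid unit for mass flow rate.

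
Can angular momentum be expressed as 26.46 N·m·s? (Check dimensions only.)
Yes

angular momentum has SI base units: kg * m^2 / s
N·m·s reduces to the same SI base units, so it is a valid unit for angular momentum.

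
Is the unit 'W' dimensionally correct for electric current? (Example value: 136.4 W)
No

electric current has SI base units: A
W does NOT reduce to A; a valid unit for electric current would be e.g. A.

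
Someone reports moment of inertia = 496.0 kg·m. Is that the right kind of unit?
No

moment of inertia has SI base units: kg * m^2
kg·m does NOT reduce to kg * m^2; a valid unit for moment of inertia would be e.g. kg·m².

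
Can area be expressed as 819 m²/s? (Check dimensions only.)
No

area has SI base units: m^2
m²/s does NOT reduce to m^2; a valid unit for area would be e.g. m².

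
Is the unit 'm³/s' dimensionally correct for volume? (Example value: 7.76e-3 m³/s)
No

volume has SI base units: m^3
m³/s does NOT reduce to m^3; a valid unit for volume would be e.g. m³.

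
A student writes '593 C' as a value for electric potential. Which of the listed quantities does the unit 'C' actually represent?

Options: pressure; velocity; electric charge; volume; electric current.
electric charge

electric potential should have units dimensionally equivalent to kg * m^2 / (A * s^3) (e.g. V).
The given unit 'C' reduces to A * s. Of the listed options, that is the dimensionality of electric charge.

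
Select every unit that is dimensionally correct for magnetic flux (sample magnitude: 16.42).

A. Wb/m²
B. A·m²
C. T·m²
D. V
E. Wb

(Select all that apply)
C, E

magnetic flux has SI base units: kg * m^2 / (A * s^2)

Checking each option against kg * m^2 / (A * s^2):
  A. Wb/m²: ✗ does not match
  B. A·m²: ✗ does not match
  C. T·m²: ✓ matches
  D. V: ✗ does not match
  E. Wb: ✓ matches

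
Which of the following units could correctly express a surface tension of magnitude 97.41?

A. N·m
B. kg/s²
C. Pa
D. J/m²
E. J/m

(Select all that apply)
B, D

surface tension has SI base units: kg / s^2

Checking each option against kg / s^2:
  A. N·m: ✗ does not match
  B. kg/s²: ✓ matches
  C. Pa: ✗ does not match
  D. J/m²: ✓ matches
  E. J/m: ✗ does not match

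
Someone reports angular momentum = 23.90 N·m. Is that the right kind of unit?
No

angular momentum has SI base units: kg * m^2 / s
N·m does NOT reduce to kg * m^2 / s; a valid unit for angular momentum would be e.g. kg·m²/s.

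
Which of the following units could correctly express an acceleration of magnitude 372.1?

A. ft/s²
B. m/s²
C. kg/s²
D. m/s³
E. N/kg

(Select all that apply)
A, B, E

acceleration has SI base units: m / s^2

Checking each option against m / s^2:
  A. ft/s²: ✓ matches
  B. m/s²: ✓ matches
  C. kg/s²: ✗ does not match
  D. m/s³: ✗ does not match
  E. N/kg: ✓ matches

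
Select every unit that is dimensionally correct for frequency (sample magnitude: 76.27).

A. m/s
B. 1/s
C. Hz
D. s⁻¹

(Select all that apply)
B, C, D

frequency has SI base units: 1 / s

Checking each option against 1 / s:
  A. m/s: ✗ does not match
  B. 1/s: ✓ matches
  C. Hz: ✓ matches
  D. s⁻¹: ✓ matches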